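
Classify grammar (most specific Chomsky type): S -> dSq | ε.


Single nonterminal LHS, but d^n q^n is not regular
Classification: Type 2 (Context-Free)


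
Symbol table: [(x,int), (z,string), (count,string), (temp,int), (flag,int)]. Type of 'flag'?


Lookup 'flag' → type int


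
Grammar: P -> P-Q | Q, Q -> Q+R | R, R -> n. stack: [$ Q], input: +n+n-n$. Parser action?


shift '+' to continue Q -> Q+R
Action: shift


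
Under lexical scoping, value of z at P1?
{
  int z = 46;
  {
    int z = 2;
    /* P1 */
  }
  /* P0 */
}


z declared in the same block as P1
z = 2


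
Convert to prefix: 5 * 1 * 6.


left-to-right (same/higher precedence on left): tree is (* (* 5 1) 6)
Prefix: * * 5 1 6


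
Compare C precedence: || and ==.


'==' is equality (level 6); '||' is logical OR (level 1)
Higher level binds tighter
'==' has higher precedence than '||'


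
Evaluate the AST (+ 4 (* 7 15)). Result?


Evaluate inner: (* 7 15) = 105
Evaluate root: (+ 4 105) = 109
Result: 109


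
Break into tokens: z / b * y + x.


Scan left to right, longest-match per lexeme
Tokens: ID(z), OP(/), ID(b), OP(*), ID(y), OP(+), ID(x)


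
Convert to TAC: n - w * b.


Break into single-operator statements:
t1 = w * b
t2 = n - t1


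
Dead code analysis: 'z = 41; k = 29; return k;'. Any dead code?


z is assigned but never read
Dead: 'z = 41'


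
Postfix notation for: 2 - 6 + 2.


Left to right (same or higher precedence on left)
Postfix: 2 6 - 2 +


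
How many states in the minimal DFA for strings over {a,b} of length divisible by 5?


Track length mod 5: states 0..4, accept at 0
Minimal DFA: 5 states


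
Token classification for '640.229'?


Pattern: digits with a decimal point
Type: FLOAT_LITERAL


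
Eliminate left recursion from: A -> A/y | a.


Left-recursive alternatives: A/y; non-recursive: a
Introduce A': A -> aA', A' -> /yA' | ε


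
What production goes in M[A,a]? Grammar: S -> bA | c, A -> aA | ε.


For [A, a]: 'a' ∈ FIRST(aA)
Entry: A -> aA


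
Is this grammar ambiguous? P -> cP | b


right-linear, alternatives start with distinct terminals 'c' vs 'b': unique leftmost derivation
Unambiguous


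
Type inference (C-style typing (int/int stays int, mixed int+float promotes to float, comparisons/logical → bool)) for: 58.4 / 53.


Operand types: float / int
Rule: mixed int/float promotes to float; int/int stays int
Result type: float


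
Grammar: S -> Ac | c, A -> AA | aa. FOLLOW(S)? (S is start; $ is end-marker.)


$ ∈ FOLLOW(S). For each A -> αBβ: add FIRST(β)\{ε} to FOLLOW(B); if β nullable, add FOLLOW(A).
FOLLOW(S) = {$}


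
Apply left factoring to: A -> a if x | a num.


Common prefix: 'a'
Factored: A -> a A', A' -> if x | num


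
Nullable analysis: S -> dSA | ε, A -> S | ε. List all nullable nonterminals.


A nonterminal is nullable iff some alternative derives ε (directly, or every symbol in it is nullable)
Nullable: {A, S}


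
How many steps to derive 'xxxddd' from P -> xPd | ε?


Derivation: P => xPd => xxPdd => xxxPddd => xxxddd
Steps: 4


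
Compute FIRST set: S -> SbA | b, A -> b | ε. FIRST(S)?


Per alternative of S: FIRST(SbA) = {b}; FIRST(b) = {b}
FIRST(S) = {b}


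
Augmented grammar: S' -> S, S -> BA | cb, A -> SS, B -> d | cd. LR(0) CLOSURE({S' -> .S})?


Start: S' -> .S
For each item with dot before a nonterminal B, add B -> .γ for every B-production
Closure: [S' -> .S, S -> .BA, S -> .cb, B -> .d, B -> .cd]


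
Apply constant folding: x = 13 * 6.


13 * 6 = 78 at compile time
Optimized: x = 78


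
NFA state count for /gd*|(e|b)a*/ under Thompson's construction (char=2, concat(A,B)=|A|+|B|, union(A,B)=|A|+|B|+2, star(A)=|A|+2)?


Syntax tree has 5 char leaf(s), 2 union(s), 2 star(s)
chars contribute 5×2 = 10; each union adds +2; each star adds +2
Total: 10 + 4 + 4 = 18 states


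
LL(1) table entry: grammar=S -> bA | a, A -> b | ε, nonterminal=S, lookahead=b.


For [S, b]: 'b' ∈ FIRST(bA)
Entry: S -> bA


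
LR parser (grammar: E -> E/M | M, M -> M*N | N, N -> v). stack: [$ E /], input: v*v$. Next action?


no handle ('E/' is not any RHS); shift 'v'
Action: shift


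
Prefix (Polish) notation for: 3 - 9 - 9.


left-to-right (same/higher precedence on left): tree is (- (- 3 9) 9)
Prefix: - - 3 9 9


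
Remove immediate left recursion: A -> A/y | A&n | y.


Left-recursive alternatives: A/y, A&n; non-recursive: y
Introduce A': A -> yA', A' -> /yA' | &nA' | ε


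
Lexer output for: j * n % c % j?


Scan left to right, longest-match per lexeme
Tokens: ID(j), OP(*), ID(n), OP(%), ID(c), OP(%), ID(j)


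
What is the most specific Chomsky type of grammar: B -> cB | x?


Right-linear: every RHS is a terminal or a terminal followed by one nonterminal
Classification: Type 3 (Regular)


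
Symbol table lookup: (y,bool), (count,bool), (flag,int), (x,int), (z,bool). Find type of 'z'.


Lookup 'z' → type bool


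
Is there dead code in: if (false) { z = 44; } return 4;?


condition is constant false, so the whole block is unreachable
Dead: 'if (false) { z = 44; }'


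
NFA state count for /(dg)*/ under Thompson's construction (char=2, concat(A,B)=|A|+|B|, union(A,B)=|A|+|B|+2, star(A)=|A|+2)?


Syntax tree has 2 char leaf(s), 0 union(s), 1 star(s)
chars contribute 2×2 = 4; each union adds +2; each star adds +2
Total: 4 + 0 + 2 = 6 states


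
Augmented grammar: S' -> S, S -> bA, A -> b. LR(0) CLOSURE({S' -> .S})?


Start: S' -> .S
For each item with dot before a nonterminal B, add B -> .γ for every B-production
Closure: [S' -> .S, S -> .bA]


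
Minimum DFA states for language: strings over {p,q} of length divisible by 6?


Track length mod 6: states 0..5, accept at 0
Minimal DFA: 6 states


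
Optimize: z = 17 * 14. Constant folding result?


17 * 14 = 238 at compile time
Optimized: z = 238


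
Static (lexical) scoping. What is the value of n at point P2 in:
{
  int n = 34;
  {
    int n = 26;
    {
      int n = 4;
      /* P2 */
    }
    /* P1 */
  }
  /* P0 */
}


n declared in the same block as P2
n = 4


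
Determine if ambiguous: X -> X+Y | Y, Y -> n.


precedence layered via separate nonterminal Y: deterministic
Unambiguous


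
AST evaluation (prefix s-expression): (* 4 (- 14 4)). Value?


Evaluate inner: (- 14 4) = 10
Evaluate root: (* 4 10) = 40
Result: 40


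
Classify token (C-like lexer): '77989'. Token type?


Pattern: digits only
Type: INTEGER_LITERAL


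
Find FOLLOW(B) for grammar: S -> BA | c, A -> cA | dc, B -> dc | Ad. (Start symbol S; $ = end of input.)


$ ∈ FOLLOW(S). For each A -> αBβ: add FIRST(β)\{ε} to FOLLOW(B); if β nullable, add FOLLOW(A).
FOLLOW(B) = {c, d}


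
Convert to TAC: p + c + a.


Break into single-operator statements:
t1 = p + c
t2 = t1 + a


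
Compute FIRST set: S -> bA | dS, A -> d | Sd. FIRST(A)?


Per alternative of A: FIRST(d) = {d}; FIRST(Sd) = {b, d}
FIRST(A) = {b, d}


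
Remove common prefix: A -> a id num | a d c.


Common prefix: 'a'
Factored: A -> a A', A' -> id num | d c


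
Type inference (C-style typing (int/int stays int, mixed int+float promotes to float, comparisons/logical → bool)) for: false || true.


Operand types: bool || bool
Rule: logical operators take bool operands and yield bool
Result type: bool


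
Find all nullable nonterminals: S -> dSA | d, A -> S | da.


A nonterminal is nullable iff some alternative derives ε (directly, or every symbol in it is nullable)
Nullable: {}


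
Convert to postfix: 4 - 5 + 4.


Left to right (same or higher precedence on left)
Postfix: 4 5 - 4 +


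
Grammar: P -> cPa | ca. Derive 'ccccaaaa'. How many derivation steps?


Derivation: P => cPa => ccPaa => cccPaaa => ccccaaaa
Steps: 4


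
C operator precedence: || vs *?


'*' is multiplicative (level 10); '||' is logical OR (level 1)
Higher level binds tighter
'*' has higher precedence than '||'


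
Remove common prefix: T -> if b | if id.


Common prefix: 'if'
Factored: T -> if T', T' -> b | id


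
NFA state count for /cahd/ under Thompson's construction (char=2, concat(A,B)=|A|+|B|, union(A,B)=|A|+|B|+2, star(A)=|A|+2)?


Syntax tree has 4 char leaf(s), 0 union(s), 0 star(s)
chars contribute 4×2 = 8; each union adds +2; each star adds +2
Total: 8 + 0 + 0 = 8 states


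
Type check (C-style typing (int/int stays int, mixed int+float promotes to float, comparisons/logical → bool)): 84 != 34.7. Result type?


Operand types: int != float
Rule: comparison yields bool
Result type: bool


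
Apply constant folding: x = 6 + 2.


6 + 2 = 8 at compile time
Optimized: x = 8


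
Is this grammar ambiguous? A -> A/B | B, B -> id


precedence layered via separate nonterminal B: deterministic
Unambiguous


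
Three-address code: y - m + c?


Break into single-operator statements:
t1 = y - m
t2 = t1 + c


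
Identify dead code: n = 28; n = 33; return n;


first assignment to n is overwritten before any read
Dead: 'n = 28'


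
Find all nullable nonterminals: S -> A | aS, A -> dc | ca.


A nonterminal is nullable iff some alternative derives ε (directly, or every symbol in it is nullable)
Nullable: {}


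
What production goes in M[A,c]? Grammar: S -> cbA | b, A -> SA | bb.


For [A, c]: 'c' ∈ FIRST(SA)
Entry: A -> SA


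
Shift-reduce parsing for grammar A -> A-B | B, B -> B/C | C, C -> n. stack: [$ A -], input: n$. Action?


no handle ('A-' is not any RHS); shift 'n'
Action: shift


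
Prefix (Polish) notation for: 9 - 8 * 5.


'*' binds tighter: tree is (- 9 (* 8 5))
Prefix: - 9 * 8 5


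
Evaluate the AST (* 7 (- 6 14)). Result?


Evaluate inner: (- 6 14) = -8
Evaluate root: (* 7 -8) = -56
Result: -56


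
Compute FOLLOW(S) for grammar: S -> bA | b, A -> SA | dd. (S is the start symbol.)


$ ∈ FOLLOW(S). For each A -> αBβ: add FIRST(β)\{ε} to FOLLOW(B); if β nullable, add FOLLOW(A).
FOLLOW(S) = {$, b, d}


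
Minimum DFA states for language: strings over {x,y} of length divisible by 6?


Track length mod 6: states 0..5, accept at 0
Minimal DFA: 6 states


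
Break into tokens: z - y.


Scan left to right, longest-match per lexeme
Tokens: ID(z), OP(-), ID(y)


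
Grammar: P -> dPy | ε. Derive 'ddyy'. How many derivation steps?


Derivation: P => dPy => ddPyy => ddyy
Steps: 3


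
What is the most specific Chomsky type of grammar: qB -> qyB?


LHS has context (more than one symbol) and |LHS| ≤ |RHS|
Classification: Type 1 (Context-Sensitive)


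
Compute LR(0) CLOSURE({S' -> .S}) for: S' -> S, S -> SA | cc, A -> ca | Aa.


Start: S' -> .S
For each item with dot before a nonterminal B, add B -> .γ for every B-production
Closure: [S' -> .S, S -> .SA, S -> .cc]


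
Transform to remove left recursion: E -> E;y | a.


Left-recursive alternatives: E;y; non-recursive: a
Introduce E': E -> aE', E' -> ;yE' | ε


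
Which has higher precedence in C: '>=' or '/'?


'/' is multiplicative (level 10); '>=' is relational (level 7)
Higher level binds tighter
'/' has higher precedence than '>='


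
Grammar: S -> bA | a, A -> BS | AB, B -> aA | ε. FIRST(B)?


Per alternative of B: FIRST(aA) = {a}; FIRST(ε) = {ε}
FIRST(B) = {a, ε}


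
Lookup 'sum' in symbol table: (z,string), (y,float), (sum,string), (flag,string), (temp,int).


Lookup 'sum' → type string


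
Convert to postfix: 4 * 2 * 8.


Left to right (same or higher precedence on left)
Postfix: 4 2 * 8 *


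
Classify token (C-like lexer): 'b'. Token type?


Pattern: letter/underscore followed by alphanumerics, not a keyword
Type: IDENTIFIER


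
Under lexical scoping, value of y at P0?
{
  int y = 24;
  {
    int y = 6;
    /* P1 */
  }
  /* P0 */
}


y declared in the same block as P0
y = 24


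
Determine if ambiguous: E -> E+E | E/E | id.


'id+id/id' has two parse trees (no precedence encoded between + and /)
Ambiguous


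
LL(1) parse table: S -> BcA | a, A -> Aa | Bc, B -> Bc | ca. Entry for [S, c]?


For [S, c]: 'c' ∈ FIRST(BcA)
Entry: S -> BcA


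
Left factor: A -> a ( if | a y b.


Common prefix: 'a'
Factored: A -> a A', A' -> ( if | y b


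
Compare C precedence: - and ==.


'-' is additive (level 9); '==' is equality (level 6)
Higher level binds tighter
'-' has higher precedence than '=='


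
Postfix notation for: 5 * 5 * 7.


Left to right (same or higher precedence on left)
Postfix: 5 5 * 7 *


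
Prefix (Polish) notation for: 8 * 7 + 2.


left-to-right (same/higher precedence on left): tree is (+ (* 8 7) 2)
Prefix: + * 8 7 2


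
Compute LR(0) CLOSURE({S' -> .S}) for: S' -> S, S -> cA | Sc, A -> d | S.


Start: S' -> .S
For each item with dot before a nonterminal B, add B -> .γ for every B-production
Closure: [S' -> .S, S -> .cA, S -> .Sc]


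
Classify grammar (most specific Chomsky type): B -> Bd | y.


Left-linear: every RHS is a terminal or one nonterminal followed by a terminal
Classification: Type 3 (Regular)


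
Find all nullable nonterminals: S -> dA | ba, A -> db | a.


A nonterminal is nullable iff some alternative derives ε (directly, or every symbol in it is nullable)
Nullable: {}


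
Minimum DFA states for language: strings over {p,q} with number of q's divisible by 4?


Track (count of q) mod 4: states 0..3, accept at 0
Minimal DFA: 4 states


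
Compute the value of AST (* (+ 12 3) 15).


Evaluate inner: (+ 12 3) = 15
Evaluate root: (* 15 15) = 225
Result: 225


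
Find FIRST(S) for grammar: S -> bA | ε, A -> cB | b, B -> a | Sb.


Per alternative of S: FIRST(bA) = {b}; FIRST(ε) = {ε}
FIRST(S) = {b, ε}


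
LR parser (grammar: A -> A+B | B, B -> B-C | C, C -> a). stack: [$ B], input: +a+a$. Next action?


lookahead ∉ {-} so B won't extend; reduce A -> B
Action: reduce (A -> B)


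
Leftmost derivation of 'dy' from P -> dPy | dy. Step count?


Derivation: P => dy
Steps: 1


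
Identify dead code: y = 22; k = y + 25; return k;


y is read by k's definition; k is returned
No dead code


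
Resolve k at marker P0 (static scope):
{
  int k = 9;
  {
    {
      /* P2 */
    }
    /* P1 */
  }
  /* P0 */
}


k declared in the same block as P0
k = 9


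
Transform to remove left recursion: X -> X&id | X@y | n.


Left-recursive alternatives: X&id, X@y; non-recursive: n
Introduce X': X -> nX', X' -> &idX' | @yX' | ε


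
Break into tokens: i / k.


Scan left to right, longest-match per lexeme
Tokens: ID(i), OP(/), ID(k)


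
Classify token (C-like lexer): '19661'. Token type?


Pattern: digits only
Type: INTEGER_LITERAL


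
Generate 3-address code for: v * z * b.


Break into single-operator statements:
t1 = v * z
t2 = t1 * b


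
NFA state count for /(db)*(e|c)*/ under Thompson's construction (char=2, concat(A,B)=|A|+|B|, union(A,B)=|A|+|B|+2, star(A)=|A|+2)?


Syntax tree has 4 char leaf(s), 1 union(s), 2 star(s)
chars contribute 4×2 = 8; each union adds +2; each star adds +2
Total: 8 + 2 + 4 = 14 states


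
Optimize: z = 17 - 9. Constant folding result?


17 - 9 = 8 at compile time
Optimized: z = 8


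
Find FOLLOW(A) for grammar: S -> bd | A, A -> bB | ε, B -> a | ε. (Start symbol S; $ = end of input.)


$ ∈ FOLLOW(S). For each A -> αBβ: add FIRST(β)\{ε} to FOLLOW(B); if β nullable, add FOLLOW(A).
FOLLOW(A) = {$}


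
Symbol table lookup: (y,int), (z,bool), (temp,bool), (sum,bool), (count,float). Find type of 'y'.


Lookup 'y' → type int


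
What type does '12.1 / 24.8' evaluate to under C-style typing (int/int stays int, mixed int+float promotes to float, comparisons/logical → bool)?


Operand types: float / float
Rule: mixed int/float promotes to float; int/int stays int
Result type: float


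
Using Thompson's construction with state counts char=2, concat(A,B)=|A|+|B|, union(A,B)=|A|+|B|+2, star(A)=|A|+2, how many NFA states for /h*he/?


Syntax tree has 3 char leaf(s), 0 union(s), 1 star(s)
chars contribute 3×2 = 6; each union adds +2; each star adds +2
Total: 6 + 0 + 2 = 8 states


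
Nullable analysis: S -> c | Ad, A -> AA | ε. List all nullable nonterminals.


A nonterminal is nullable iff some alternative derives ε (directly, or every symbol in it is nullable)
Nullable: {A}


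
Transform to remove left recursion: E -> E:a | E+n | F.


Left-recursive alternatives: E:a, E+n; non-recursive: F
Introduce E': E -> FE', E' -> :aE' | +nE' | ε


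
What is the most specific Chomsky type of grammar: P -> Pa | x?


Left-linear: every RHS is a terminal or one nonterminal followed by a terminal
Classification: Type 3 (Regular)


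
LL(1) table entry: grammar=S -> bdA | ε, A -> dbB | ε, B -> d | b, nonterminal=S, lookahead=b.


For [S, b]: 'b' ∈ FIRST(bdA)
Entry: S -> bdA


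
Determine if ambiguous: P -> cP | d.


right-linear, alternatives start with distinct terminals 'c' vs 'd': unique leftmost derivation
Unambiguous


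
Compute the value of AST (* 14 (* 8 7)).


Evaluate inner: (* 8 7) = 56
Evaluate root: (* 14 56) = 784
Result: 784


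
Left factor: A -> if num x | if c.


Common prefix: 'if'
Factored: A -> if A', A' -> num x | c


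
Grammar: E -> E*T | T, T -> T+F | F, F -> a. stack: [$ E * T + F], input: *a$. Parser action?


handle 'T+F' on top
Action: reduce (T -> T+F)


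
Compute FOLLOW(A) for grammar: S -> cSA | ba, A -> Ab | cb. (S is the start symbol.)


$ ∈ FOLLOW(S). For each A -> αBβ: add FIRST(β)\{ε} to FOLLOW(B); if β nullable, add FOLLOW(A).
FOLLOW(A) = {$, b, c}


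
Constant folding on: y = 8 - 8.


8 - 8 = 0 at compile time
Optimized: y = 0


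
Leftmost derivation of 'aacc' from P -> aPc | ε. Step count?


Derivation: P => aPc => aaPcc => aacc
Steps: 3


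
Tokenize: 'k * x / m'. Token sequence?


Scan left to right, longest-match per lexeme
Tokens: ID(k), OP(*), ID(x), OP(/), ID(m)


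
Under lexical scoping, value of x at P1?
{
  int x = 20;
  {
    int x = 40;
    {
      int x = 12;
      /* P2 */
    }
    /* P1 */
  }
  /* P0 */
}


x declared in the same block as P1
x = 40


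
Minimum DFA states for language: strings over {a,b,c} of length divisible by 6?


Track length mod 6: states 0..5, accept at 0
Minimal DFA: 6 states


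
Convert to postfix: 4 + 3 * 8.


* has higher precedence, evaluate 3*8 first
Postfix: 4 3 8 * +


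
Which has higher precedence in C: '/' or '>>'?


'/' is multiplicative (level 10); '>>' is shift (level 8)
Higher level binds tighter
'/' has higher precedence than '>>'


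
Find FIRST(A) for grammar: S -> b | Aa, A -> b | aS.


Per alternative of A: FIRST(b) = {b}; FIRST(aS) = {a}
FIRST(A) = {a, b}


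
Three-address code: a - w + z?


Break into single-operator statements:
t1 = a - w
t2 = t1 + z


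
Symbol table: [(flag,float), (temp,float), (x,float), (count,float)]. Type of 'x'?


Lookup 'x' → type float


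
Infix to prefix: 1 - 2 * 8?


'*' binds tighter: tree is (- 1 (* 2 8))
Prefix: - 1 * 2 8


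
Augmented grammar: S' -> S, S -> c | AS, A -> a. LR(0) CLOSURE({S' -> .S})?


Start: S' -> .S
For each item with dot before a nonterminal B, add B -> .γ for every B-production
Closure: [S' -> .S, S -> .c, S -> .AS, A -> .a]


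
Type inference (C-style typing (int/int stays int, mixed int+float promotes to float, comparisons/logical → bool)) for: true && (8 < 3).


Operand types: bool && bool
Rule: logical operators take bool operands and yield bool
Result type: bool


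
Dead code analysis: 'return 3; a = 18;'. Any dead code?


statement follows a return and is unreachable
Dead: 'a = 18'


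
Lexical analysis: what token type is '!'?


Pattern: operator symbol
Type: OPERATOR


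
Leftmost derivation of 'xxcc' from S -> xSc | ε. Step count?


Derivation: S => xSc => xxScc => xxcc
Steps: 3


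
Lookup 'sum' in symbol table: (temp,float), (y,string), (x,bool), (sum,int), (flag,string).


Lookup 'sum' → type int


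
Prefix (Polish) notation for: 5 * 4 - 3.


left-to-right (same/higher precedence on left): tree is (- (* 5 4) 3)
Prefix: - * 5 4 3


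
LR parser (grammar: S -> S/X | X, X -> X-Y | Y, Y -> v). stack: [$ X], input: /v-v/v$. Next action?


lookahead ∉ {-} so X won't extend; reduce S -> X
Action: reduce (S -> X)


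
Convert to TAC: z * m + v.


Break into single-operator statements:
t1 = z * m
t2 = t1 + v


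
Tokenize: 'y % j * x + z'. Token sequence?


Scan left to right, longest-match per lexeme
Tokens: ID(y), OP(%), ID(j), OP(*), ID(x), OP(+), ID(z)


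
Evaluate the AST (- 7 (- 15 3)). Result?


Evaluate inner: (- 15 3) = 12
Evaluate root: (- 7 12) = -5
Result: -5


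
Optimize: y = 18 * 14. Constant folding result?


18 * 14 = 252 at compile time
Optimized: y = 252


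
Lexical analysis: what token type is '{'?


Pattern: delimiter/punctuation
Type: PUNCTUATION


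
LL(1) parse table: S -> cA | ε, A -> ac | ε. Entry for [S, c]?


For [S, c]: 'c' ∈ FIRST(cA)
Entry: S -> cA


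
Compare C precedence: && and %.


'%' is multiplicative (level 10); '&&' is logical AND (level 2)
Higher level binds tighter
'%' has higher precedence than '&&'


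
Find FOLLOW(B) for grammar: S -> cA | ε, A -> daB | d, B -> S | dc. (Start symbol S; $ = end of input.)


$ ∈ FOLLOW(S). For each A -> αBβ: add FIRST(β)\{ε} to FOLLOW(B); if β nullable, add FOLLOW(A).
FOLLOW(B) = {$}


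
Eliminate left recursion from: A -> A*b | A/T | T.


Left-recursive alternatives: A*b, A/T; non-recursive: T
Introduce A': A -> TA', A' -> *bA' | /TA' | ε


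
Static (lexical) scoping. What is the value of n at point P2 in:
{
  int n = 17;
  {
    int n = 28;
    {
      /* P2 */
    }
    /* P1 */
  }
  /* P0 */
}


P2's block does not declare n; resolves to the enclosing declaration at depth 1
n = 28


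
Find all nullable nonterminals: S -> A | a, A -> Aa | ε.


A nonterminal is nullable iff some alternative derives ε (directly, or every symbol in it is nullable)
Nullable: {A, S}


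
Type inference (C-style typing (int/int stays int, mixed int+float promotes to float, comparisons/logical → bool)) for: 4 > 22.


Operand types: int > int
Rule: comparison yields bool
Result type: bool


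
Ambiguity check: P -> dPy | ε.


balanced d^n…y^n: each string has a unique parse
Unambiguous


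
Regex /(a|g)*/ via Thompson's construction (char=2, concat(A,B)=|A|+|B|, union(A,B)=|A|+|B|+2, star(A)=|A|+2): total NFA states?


Syntax tree has 2 char leaf(s), 1 union(s), 1 star(s)
chars contribute 2×2 = 4; each union adds +2; each star adds +2
Total: 4 + 2 + 2 = 8 states


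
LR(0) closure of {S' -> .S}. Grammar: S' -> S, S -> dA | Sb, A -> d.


Start: S' -> .S
For each item with dot before a nonterminal B, add B -> .γ for every B-production
Closure: [S' -> .S, S -> .dA, S -> .Sb]


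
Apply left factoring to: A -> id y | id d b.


Common prefix: 'id'
Factored: A -> id A', A' -> y | d b


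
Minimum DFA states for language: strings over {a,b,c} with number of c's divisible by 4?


Track (count of c) mod 4: states 0..3, accept at 0
Minimal DFA: 4 states


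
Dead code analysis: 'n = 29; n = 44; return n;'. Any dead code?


first assignment to n is overwritten before any read
Dead: 'n = 29'


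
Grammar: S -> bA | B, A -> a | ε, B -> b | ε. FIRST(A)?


Per alternative of A: FIRST(a) = {a}; FIRST(ε) = {ε}
FIRST(A) = {a, ε}


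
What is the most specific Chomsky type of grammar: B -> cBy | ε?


Single nonterminal LHS, but c^n y^n is not regular
Classification: Type 2 (Context-Free)


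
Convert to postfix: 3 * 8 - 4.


Left to right (same or higher precedence on left)
Postfix: 3 8 * 4 -


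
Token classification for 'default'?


Pattern: reserved word
Type: KEYWORD


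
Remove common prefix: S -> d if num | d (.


Common prefix: 'd'
Factored: S -> d S', S' -> if num | (


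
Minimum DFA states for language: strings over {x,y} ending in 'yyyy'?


Track the longest suffix of input matching a prefix of 'yyyy': 5 classes (prefixes of length 0..4)
Minimal DFA: 5 states


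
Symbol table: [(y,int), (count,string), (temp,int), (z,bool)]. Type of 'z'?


Lookup 'z' → type bool


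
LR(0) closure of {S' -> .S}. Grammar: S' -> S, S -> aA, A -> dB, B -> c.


Start: S' -> .S
For each item with dot before a nonterminal B, add B -> .γ for every B-production
Closure: [S' -> .S, S -> .aA]


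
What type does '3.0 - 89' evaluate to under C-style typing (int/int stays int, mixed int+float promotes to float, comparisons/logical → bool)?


Operand types: float - int
Rule: mixed int/float promotes to float; int/int stays int
Result type: float


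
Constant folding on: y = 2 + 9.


2 + 9 = 11 at compile time
Optimized: y = 11


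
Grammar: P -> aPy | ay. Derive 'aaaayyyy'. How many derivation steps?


Derivation: P => aPy => aaPyy => aaaPyyy => aaaayyyy
Steps: 4


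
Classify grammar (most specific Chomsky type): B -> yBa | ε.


Single nonterminal LHS, but y^n a^n is not regular
Classification: Type 2 (Context-Free)


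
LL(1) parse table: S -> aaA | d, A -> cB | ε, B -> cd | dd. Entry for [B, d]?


For [B, d]: 'd' ∈ FIRST(dd)
Entry: B -> dd


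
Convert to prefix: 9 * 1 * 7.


left-to-right (same/higher precedence on left): tree is (* (* 9 1) 7)
Prefix: * * 9 1 7


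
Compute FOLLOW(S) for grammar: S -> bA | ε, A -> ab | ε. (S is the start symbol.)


$ ∈ FOLLOW(S). For each A -> αBβ: add FIRST(β)\{ε} to FOLLOW(B); if β nullable, add FOLLOW(A).
FOLLOW(S) = {$}


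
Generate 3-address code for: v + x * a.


Break into single-operator statements:
t1 = x * a
t2 = v + t1


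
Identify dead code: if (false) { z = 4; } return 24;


condition is constant false, so the whole block is unreachable
Dead: 'if (false) { z = 4; }'


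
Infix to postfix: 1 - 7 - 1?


Left to right (same or higher precedence on left)
Postfix: 1 7 - 1 -


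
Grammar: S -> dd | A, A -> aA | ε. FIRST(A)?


Per alternative of A: FIRST(aA) = {a}; FIRST(ε) = {ε}
FIRST(A) = {a, ε}


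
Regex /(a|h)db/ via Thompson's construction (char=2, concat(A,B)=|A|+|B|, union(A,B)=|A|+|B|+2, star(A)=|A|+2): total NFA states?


Syntax tree has 4 char leaf(s), 1 union(s), 0 star(s)
chars contribute 4×2 = 8; each union adds +2; each star adds +2
Total: 8 + 2 + 0 = 10 states


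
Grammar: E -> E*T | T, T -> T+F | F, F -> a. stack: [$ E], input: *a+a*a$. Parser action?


shift '*' to continue E -> E*T
Action: shift


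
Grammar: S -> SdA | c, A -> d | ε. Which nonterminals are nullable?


A nonterminal is nullable iff some alternative derives ε (directly, or every symbol in it is nullable)
Nullable: {A}


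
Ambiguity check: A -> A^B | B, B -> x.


precedence layered via separate nonterminal B: deterministic
Unambiguous


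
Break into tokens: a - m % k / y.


Scan left to right, longest-match per lexeme
Tokens: ID(a), OP(-), ID(m), OP(%), ID(k), OP(/), ID(y)


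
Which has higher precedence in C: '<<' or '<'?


'<<' is shift (level 8); '<' is relational (level 7)
Higher level binds tighter
'<<' has higher precedence than '<'


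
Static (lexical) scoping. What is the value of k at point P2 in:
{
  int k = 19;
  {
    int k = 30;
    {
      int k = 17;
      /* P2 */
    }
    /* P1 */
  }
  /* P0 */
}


k declared in the same block as P2
k = 17


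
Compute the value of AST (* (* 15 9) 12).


Evaluate inner: (* 15 9) = 135
Evaluate root: (* 135 12) = 1620
Result: 1620


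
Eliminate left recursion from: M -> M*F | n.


Left-recursive alternatives: M*F; non-recursive: n
Introduce M': M -> nM', M' -> *FM' | ε


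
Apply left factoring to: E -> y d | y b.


Common prefix: 'y'
Factored: E -> y E', E' -> d | b


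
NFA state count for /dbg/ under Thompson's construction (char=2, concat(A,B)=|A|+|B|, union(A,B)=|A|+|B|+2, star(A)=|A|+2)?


Syntax tree has 3 char leaf(s), 0 union(s), 0 star(s)
chars contribute 3×2 = 6; each union adds +2; each star adds +2
Total: 6 + 0 + 0 = 6 states


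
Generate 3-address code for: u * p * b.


Break into single-operator statements:
t1 = u * p
t2 = t1 * b


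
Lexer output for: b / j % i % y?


Scan left to right, longest-match per lexeme
Tokens: ID(b), OP(/), ID(j), OP(%), ID(i), OP(%), ID(y)


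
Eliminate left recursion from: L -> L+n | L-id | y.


Left-recursive alternatives: L+n, L-id; non-recursive: y
Introduce L': L -> yL', L' -> +nL' | -idL' | ε


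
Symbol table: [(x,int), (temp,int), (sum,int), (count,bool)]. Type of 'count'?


Lookup 'count' → type bool


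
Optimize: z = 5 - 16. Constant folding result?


5 - 16 = -11 at compile time
Optimized: z = -11


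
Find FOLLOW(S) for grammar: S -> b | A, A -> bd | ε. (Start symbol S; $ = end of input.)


$ ∈ FOLLOW(S). For each A -> αBβ: add FIRST(β)\{ε} to FOLLOW(B); if β nullable, add FOLLOW(A).
FOLLOW(S) = {$}


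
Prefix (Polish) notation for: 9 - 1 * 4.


'*' binds tighter: tree is (- 9 (* 1 4))
Prefix: - 9 * 1 4


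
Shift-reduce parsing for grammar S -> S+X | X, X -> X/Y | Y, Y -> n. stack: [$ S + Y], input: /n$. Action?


'Y' (not preceded by X/) is the handle for X -> Y
Action: reduce (X -> Y)


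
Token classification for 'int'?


Pattern: reserved word
Type: KEYWORD


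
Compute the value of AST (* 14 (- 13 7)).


Evaluate inner: (- 13 7) = 6
Evaluate root: (* 14 6) = 84
Result: 84


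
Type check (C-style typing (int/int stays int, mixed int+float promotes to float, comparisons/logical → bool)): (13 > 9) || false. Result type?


Operand types: bool || bool
Rule: logical operators take bool operands and yield bool
Result type: bool


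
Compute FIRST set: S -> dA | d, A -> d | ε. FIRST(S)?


Per alternative of S: FIRST(dA) = {d}; FIRST(d) = {d}
FIRST(S) = {d}


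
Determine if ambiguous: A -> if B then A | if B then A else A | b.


dangling else: 'if B then if B then b else b' parses two ways
Ambiguous


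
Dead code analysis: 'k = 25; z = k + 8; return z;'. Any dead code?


k is read by z's definition; z is returned
No dead code


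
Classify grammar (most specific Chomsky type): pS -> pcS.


LHS has context (more than one symbol) and |LHS| ≤ |RHS|
Classification: Type 1 (Context-Sensitive)


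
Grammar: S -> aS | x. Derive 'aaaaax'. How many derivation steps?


Derivation: S => aS => aaS => aaaS => aaaaS => aaaaaS => aaaaax
Steps: 6


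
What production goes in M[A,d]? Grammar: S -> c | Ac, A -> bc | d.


For [A, d]: 'd' ∈ FIRST(d)
Entry: A -> d


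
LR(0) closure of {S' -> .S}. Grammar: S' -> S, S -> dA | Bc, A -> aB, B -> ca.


Start: S' -> .S
For each item with dot before a nonterminal B, add B -> .γ for every B-production
Closure: [S' -> .S, S -> .dA, S -> .Bc, B -> .ca]


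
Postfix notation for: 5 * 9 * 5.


Left to right (same or higher precedence on left)
Postfix: 5 9 * 5 *


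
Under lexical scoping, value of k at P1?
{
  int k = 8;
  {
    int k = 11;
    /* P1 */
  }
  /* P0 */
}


k declared in the same block as P1
k = 11


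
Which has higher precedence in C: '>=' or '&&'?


'>=' is relational (level 7); '&&' is logical AND (level 2)
Higher level binds tighter
'>=' has higher precedence than '&&'


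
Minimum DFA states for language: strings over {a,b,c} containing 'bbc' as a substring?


KMP-style automaton: 3 progress states + 1 absorbing accept = 4
Minimal DFA: 4 states


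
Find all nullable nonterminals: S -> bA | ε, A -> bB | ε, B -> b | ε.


A nonterminal is nullable iff some alternative derives ε (directly, or every symbol in it is nullable)
Nullable: {A, B, S}


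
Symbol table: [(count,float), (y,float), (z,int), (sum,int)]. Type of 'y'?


Lookup 'y' → type float


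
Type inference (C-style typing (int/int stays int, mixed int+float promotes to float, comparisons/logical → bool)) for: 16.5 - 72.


Operand types: float - int
Rule: mixed int/float promotes to float; int/int stays int
Result type: float


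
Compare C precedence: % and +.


'%' is multiplicative (level 10); '+' is additive (level 9)
Higher level binds tighter
'%' has higher precedence than '+'


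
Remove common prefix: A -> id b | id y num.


Common prefix: 'id'
Factored: A -> id A', A' -> b | y num


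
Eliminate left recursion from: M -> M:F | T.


Left-recursive alternatives: M:F; non-recursive: T
Introduce M': M -> TM', M' -> :FM' | ε


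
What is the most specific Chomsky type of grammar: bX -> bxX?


LHS has context (more than one symbol) and |LHS| ≤ |RHS|
Classification: Type 1 (Context-Sensitive)


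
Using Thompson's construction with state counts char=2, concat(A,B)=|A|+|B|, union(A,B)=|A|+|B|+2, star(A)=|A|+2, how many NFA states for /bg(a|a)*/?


Syntax tree has 4 char leaf(s), 1 union(s), 1 star(s)
chars contribute 4×2 = 8; each union adds +2; each star adds +2
Total: 8 + 2 + 2 = 12 states


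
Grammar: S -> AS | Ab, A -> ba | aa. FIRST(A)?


Per alternative of A: FIRST(ba) = {b}; FIRST(aa) = {a}
FIRST(A) = {a, b}


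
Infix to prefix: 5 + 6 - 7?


left-to-right (same/higher precedence on left): tree is (- (+ 5 6) 7)
Prefix: - + 5 6 7


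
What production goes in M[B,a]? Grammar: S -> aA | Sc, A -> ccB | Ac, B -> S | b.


For [B, a]: 'a' ∈ FIRST(S)
Entry: B -> S


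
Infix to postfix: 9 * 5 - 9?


Left to right (same or higher precedence on left)
Postfix: 9 5 * 9 -


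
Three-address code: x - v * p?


Break into single-operator statements:
t1 = v * p
t2 = x - t1


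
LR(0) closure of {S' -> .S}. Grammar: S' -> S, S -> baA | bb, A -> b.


Start: S' -> .S
For each item with dot before a nonterminal B, add B -> .γ for every B-production
Closure: [S' -> .S, S -> .baA, S -> .bb]


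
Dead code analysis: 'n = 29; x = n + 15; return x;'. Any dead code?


n is read by x's definition; x is returned
No dead code


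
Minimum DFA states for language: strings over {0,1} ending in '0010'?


Track the longest suffix of input matching a prefix of '0010': 5 classes (prefixes of length 0..4)
Minimal DFA: 5 states


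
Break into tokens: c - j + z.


Scan left to right, longest-match per lexeme
Tokens: ID(c), OP(-), ID(j), OP(+), ID(z)


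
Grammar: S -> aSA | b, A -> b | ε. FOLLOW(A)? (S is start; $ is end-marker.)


$ ∈ FOLLOW(S). For each A -> αBβ: add FIRST(β)\{ε} to FOLLOW(B); if β nullable, add FOLLOW(A).
FOLLOW(A) = {$, b}


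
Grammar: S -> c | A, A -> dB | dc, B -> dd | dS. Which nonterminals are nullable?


A nonterminal is nullable iff some alternative derives ε (directly, or every symbol in it is nullable)
Nullable: {}


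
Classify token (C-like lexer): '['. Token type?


Pattern: delimiter/punctuation
Type: PUNCTUATION


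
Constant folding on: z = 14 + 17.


14 + 17 = 31 at compile time
Optimized: z = 31


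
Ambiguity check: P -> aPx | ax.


balanced a^n…x^n: each string has a unique parse
Unambiguous


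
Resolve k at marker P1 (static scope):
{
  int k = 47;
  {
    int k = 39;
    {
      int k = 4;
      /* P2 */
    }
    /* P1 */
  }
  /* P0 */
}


k declared in the same block as P1
k = 39


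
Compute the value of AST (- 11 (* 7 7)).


Evaluate inner: (* 7 7) = 49
Evaluate root: (- 11 49) = -38
Result: -38


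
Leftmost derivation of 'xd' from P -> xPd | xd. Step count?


Derivation: P => xd
Steps: 1


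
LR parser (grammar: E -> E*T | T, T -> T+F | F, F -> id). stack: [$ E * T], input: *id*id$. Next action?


handle 'E*T' on top; lookahead ∈ FOLLOW(E) = {*, $}
Action: reduce (E -> E*T)


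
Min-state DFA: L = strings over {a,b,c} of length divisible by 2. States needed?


Track length mod 2: states 0..1, accept at 0
Minimal DFA: 2 states


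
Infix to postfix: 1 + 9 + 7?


Left to right (same or higher precedence on left)
Postfix: 1 9 + 7 +


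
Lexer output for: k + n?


Scan left to right, longest-match per lexeme
Tokens: ID(k), OP(+), ID(n)


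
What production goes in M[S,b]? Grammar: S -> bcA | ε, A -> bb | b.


For [S, b]: 'b' ∈ FIRST(bcA)
Entry: S -> bcA


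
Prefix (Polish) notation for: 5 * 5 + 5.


left-to-right (same/higher precedence on left): tree is (+ (* 5 5) 5)
Prefix: + * 5 5 5


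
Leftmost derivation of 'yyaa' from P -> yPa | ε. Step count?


Derivation: P => yPa => yyPaa => yyaa
Steps: 3


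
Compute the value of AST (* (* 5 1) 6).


Evaluate inner: (* 5 1) = 5
Evaluate root: (* 5 6) = 30
Result: 30


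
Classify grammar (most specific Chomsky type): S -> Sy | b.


Left-linear: every RHS is a terminal or one nonterminal followed by a terminal
Classification: Type 3 (Regular)


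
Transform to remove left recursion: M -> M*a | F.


Left-recursive alternatives: M*a; non-recursive: F
Introduce M': M -> FM', M' -> *aM' | ε


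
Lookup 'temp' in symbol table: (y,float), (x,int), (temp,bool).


Lookup 'temp' → type bool


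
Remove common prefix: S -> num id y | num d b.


Common prefix: 'num'
Factored: S -> num S', S' -> id y | d b


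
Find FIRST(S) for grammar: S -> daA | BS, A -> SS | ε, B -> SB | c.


Per alternative of S: FIRST(daA) = {d}; FIRST(BS) = {c, d}
FIRST(S) = {c, d}


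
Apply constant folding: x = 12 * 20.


12 * 20 = 240 at compile time
Optimized: x = 240


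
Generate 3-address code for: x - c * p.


Break into single-operator statements:
t1 = c * p
t2 = x - t1


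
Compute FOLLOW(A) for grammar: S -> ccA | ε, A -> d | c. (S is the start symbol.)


$ ∈ FOLLOW(S). For each A -> αBβ: add FIRST(β)\{ε} to FOLLOW(B); if β nullable, add FOLLOW(A).
FOLLOW(A) = {$}


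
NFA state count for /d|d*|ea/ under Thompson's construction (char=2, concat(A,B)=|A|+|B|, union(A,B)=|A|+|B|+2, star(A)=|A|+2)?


Syntax tree has 4 char leaf(s), 2 union(s), 1 star(s)
chars contribute 4×2 = 8; each union adds +2; each star adds +2
Total: 8 + 4 + 2 = 14 states


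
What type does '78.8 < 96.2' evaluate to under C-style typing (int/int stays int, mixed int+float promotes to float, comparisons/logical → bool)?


Operand types: float < float
Rule: comparison yields bool
Result type: bool


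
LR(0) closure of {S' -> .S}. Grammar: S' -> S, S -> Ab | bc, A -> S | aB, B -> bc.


Start: S' -> .S
For each item with dot before a nonterminal B, add B -> .γ for every B-production
Closure: [S' -> .S, S -> .Ab, S -> .bc, A -> .S, A -> .aB]


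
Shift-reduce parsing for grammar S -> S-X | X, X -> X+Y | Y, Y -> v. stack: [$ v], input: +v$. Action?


'v' on top is the handle for Y -> v
Action: reduce (Y -> v)


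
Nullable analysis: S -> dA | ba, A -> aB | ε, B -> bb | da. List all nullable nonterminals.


A nonterminal is nullable iff some alternative derives ε (directly, or every symbol in it is nullable)
Nullable: {A}


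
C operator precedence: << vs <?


'<<' is shift (level 8); '<' is relational (level 7)
Higher level binds tighter
'<<' has higher precedence than '<'
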